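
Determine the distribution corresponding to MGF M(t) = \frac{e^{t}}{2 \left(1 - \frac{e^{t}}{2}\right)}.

The MGF M(t) = \frac{e^{t}}{2 \left(1 - \frac{e^{t}}{2}\right)} is the standard form for the Geometric distribution.
Comparing with the known MGF formula identifies: Geometric(p=1/2), X = trial number of first success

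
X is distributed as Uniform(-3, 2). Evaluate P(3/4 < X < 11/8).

P(3/4 < X < 11/8) = ∫_{3/4}^{11/8} f(x) dx
where f(x) = \frac{1}{5}
= \frac{1}{8}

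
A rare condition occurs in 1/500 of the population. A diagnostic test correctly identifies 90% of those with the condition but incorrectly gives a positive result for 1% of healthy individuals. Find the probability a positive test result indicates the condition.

Let D = the rare event, + = positive/flagged.
P(D) = 1/500
P(+|D) = 90/100 = 9/10
P(+|D') = 1/100
P(+) = P(+|D)P(D) + P(+|D')P(D')
     = \frac{9}{10} × \frac{1}{500} + \frac{1}{100} × \frac{499}{500}
     = \frac{589}{50000}
P(D|+) = P(+|D)P(D)/P(+) = \frac{90}{589}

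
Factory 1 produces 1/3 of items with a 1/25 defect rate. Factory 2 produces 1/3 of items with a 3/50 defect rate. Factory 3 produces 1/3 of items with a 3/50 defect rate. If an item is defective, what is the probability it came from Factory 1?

Using Bayes' theorem:
P(F1) = 1/3, P(D|F1) = 1/25
P(F2) = 1/3, P(D|F2) = 3/50
P(F3) = 1/3, P(D|F3) = 3/50
P(D) = P(D|F1)P(F1) + P(D|F2)P(F2) + P(D|F3)P(F3)
     = \frac{4}{75}
P(F1|D) = P(D|F1)P(F1) / P(D)
= \frac{1}{4}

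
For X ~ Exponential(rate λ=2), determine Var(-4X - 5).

For X ~ Exponential(rate λ=2):
Var(X) = \frac{1}{4}
Var(-4X - 5) = (-4)² × Var(X) = 16 × \frac{1}{4} = 4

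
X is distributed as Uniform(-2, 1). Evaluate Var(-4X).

For X ~ Uniform(-2, 1):
Var(X) = \frac{3}{4}
Var(-4X) = (-4)² × Var(X) = 16 × \frac{3}{4} = 12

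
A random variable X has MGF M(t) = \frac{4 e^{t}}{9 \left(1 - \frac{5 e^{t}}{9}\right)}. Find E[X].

To find E[X], compute M^(1)(0):
M^(1)(t) = \frac{4 e^{t}}{9 \left(1 - \frac{5 e^{t}}{9}\right)} + \frac{20 e^{2 t}}{81 \left(1 - \frac{5 e^{t}}{9}\right)^{2}}
M^(1)(0) = \frac{9}{4}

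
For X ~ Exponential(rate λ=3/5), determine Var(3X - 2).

For X ~ Exponential(rate λ=3/5):
Var(X) = \frac{25}{9}
Var(3X - 2) = (3)² × Var(X) = 9 × \frac{25}{9} = 25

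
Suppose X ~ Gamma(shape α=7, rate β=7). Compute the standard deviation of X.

For X ~ Gamma(shape α=7, rate β=7):
Var(X) = \frac{1}{7}
SD(X) = √(Var(X)) = √(\frac{1}{7}) = \frac{\sqrt{7}}{7}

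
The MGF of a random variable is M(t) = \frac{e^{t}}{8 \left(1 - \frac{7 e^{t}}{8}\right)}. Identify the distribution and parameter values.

The MGF M(t) = \frac{e^{t}}{8 \left(1 - \frac{7 e^{t}}{8}\right)} is the standard form for the Geometric distribution.
Comparing with the known MGF formula identifies: Geometric(p=1/8), X = trial number of first success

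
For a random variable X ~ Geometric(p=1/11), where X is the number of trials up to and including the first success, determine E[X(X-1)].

E[X(X-1)] = E[X² - X] = E[X²] - E[X]
E[X] = 11
E[X²] = Var(X) + (E[X])² = 110 + (11)² = 231
E[X(X-1)] = 231 - 11 = 220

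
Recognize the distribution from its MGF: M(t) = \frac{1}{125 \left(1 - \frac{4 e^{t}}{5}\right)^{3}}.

The MGF M(t) = \frac{1}{125 \left(1 - \frac{4 e^{t}}{5}\right)^{3}} is the standard form for the NegativeBinomial distribution.
Comparing with the known MGF formula identifies: NegBin(r=3, p=1/5), X = failures before r-th success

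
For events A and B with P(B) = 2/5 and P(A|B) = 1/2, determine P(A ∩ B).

By definition, P(A|B) = P(A ∩ B) / P(B)
So P(A ∩ B) = P(A|B) × P(B)
= 1/2 × 2/5
= 1/5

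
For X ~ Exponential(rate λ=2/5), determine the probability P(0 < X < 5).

P(0 < X < 5) = ∫_{0}^{5} f(x) dx
where f(x) = \frac{2 e^{- \frac{2 x}{5}}}{5}
= 1 - e^{-2}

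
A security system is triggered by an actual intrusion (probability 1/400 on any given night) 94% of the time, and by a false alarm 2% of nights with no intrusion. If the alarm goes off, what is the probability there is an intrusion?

Let D = the rare event, + = positive/flagged.
P(D) = 1/400
P(+|D) = 94/100 = 47/50
P(+|D') = 2/100 = 1/50
P(+) = P(+|D)P(D) + P(+|D')P(D')
     = \frac{47}{50} × \frac{1}{400} + \frac{1}{50} × \frac{399}{400}
     = \frac{223}{10000}
P(D|+) = P(+|D)P(D)/P(+) = \frac{47}{446}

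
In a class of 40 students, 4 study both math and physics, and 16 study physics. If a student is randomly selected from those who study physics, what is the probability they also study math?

P(A ∩ B) = 4/40 = 1/10
P(B) = 16/40 = 2/5
P(A|B) = P(A ∩ B) / P(B) = (1/10) / (2/5) = 1/4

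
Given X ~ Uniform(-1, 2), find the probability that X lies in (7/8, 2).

P(7/8 < X < 2) = ∫_{7/8}^{2} f(x) dx
where f(x) = \frac{1}{3}
= \frac{3}{8}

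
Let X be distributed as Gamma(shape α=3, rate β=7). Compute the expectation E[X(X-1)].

E[X(X-1)] = E[X² - X] = E[X²] - E[X]
E[X] = \frac{3}{7}
E[X²] = Var(X) + (E[X])² = \frac{3}{49} + (\frac{3}{7})² = \frac{12}{49}
E[X(X-1)] = \frac{12}{49} - \frac{3}{7} = - \frac{9}{49}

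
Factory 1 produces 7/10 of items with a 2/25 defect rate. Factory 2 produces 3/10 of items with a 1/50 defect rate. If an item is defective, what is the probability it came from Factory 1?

Using Bayes' theorem:
P(F1) = 7/10, P(D|F1) = 2/25
P(F2) = 3/10, P(D|F2) = 1/50
P(D) = P(D|F1)P(F1) + P(D|F2)P(F2)
     = \frac{31}{500}
P(F1|D) = P(D|F1)P(F1) / P(D)
= \frac{28}{31}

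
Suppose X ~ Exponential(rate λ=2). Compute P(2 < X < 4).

P(2 < X < 4) = ∫_{2}^{4} f(x) dx
where f(x) = 2 e^{- 2 x}
= - \frac{1 - e^{4}}{e^{8}}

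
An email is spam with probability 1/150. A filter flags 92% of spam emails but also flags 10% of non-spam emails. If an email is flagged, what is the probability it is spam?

Let D = the rare event, + = positive/flagged.
P(D) = 1/150
P(+|D) = 92/100 = 23/25
P(+|D') = 10/100 = 1/10
P(+) = P(+|D)P(D) + P(+|D')P(D')
     = \frac{23}{25} × \frac{1}{150} + \frac{1}{10} × \frac{149}{150}
     = \frac{791}{7500}
P(D|+) = P(+|D)P(D)/P(+) = \frac{46}{791}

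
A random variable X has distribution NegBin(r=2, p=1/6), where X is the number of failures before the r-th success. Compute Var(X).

For X ~ NegBin(r=2, p=1/6), where X is the number of failures before the r-th success:
Var(X) = 60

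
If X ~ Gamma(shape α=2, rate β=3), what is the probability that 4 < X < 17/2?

P(4 < X < 17/2) = ∫_{4}^{17/2} f(x) dx
where f(x) = 9 x e^{- 3 x}
= - \frac{53}{2 e^{\frac{51}{2}}} + \frac{13}{e^{12}}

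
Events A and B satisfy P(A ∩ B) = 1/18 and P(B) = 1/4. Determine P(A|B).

P(A|B) = P(A ∩ B) / P(B)
= (1/18) / (1/4)
= 2/9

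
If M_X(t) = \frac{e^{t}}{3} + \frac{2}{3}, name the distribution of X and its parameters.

The MGF M(t) = \frac{e^{t}}{3} + \frac{2}{3} is the standard form for the Bernoulli distribution.
Comparing with the known MGF formula identifies: Bernoulli(p=1/3)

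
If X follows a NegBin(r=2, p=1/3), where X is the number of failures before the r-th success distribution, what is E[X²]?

Using the identity E[X²] = Var(X) + (E[X])²:
E[X] = 4
Var(X) = 12
E[X²] = 12 + (4)²
= 28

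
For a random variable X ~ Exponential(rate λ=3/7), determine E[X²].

Using the identity E[X²] = Var(X) + (E[X])²:
E[X] = \frac{7}{3}
Var(X) = \frac{49}{9}
E[X²] = \frac{49}{9} + (\frac{7}{3})²
= \frac{98}{9}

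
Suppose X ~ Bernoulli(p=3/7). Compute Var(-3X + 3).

For X ~ Bernoulli(p=3/7):
Var(X) = \frac{12}{49}
Var(-3X + 3) = (-3)² × Var(X) = 9 × \frac{12}{49} = \frac{108}{49}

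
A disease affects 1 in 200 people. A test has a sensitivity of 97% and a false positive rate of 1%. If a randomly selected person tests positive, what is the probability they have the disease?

Let D = the rare event, + = positive/flagged.
P(D) = 1/200
P(+|D) = 97/100
P(+|D') = 1/100
P(+) = P(+|D)P(D) + P(+|D')P(D')
     = \frac{97}{100} × \frac{1}{200} + \frac{1}{100} × \frac{199}{200}
     = \frac{37}{2500}
P(D|+) = P(+|D)P(D)/P(+) = \frac{97}{296}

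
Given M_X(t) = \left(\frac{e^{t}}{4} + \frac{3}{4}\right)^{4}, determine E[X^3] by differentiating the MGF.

To find E[X^3], compute M^(3)(0):
M^(1)(t) = \left(\frac{e^{t}}{4} + \frac{3}{4}\right)^{3} e^{t}
M^(2)(t) = \left(\frac{e^{t}}{4} + \frac{3}{4}\right)^{3} e^{t} + \frac{3 \left(\frac{e^{t}}{4} + \frac{3}{4}\right)^{2} e^{2 t}}{4}
M^(3)(t) = \left(\frac{e^{t}}{4} + \frac{3}{4}\right)^{3} e^{t} + \frac{9 \left(\frac{e^{t}}{4} + \frac{3}{4}\right)^{2} e^{2 t}}{4} + \frac{3 \left(\frac{e^{t}}{4} + \frac{3}{4}\right) e^{3 t}}{8}
M^(3)(0) = \frac{29}{8}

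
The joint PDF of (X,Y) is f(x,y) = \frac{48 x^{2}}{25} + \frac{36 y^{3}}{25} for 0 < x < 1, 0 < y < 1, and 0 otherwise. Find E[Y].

E[Y] = ∫_0^1 ∫_0^1 y × f(x,y) dx dy
= \frac{76}{125}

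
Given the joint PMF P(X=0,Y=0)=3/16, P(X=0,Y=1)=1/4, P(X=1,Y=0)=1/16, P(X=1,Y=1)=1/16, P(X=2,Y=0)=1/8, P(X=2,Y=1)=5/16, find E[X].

First find marginal of X:
P(X=0) = 7/16
P(X=1) = 1/8
P(X=2) = 7/16
E[X] = 0 × 7/16 + 1 × 1/8 + 2 × 7/16 = 1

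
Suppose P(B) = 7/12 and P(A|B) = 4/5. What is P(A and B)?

By definition, P(A|B) = P(A ∩ B) / P(B)
So P(A ∩ B) = P(A|B) × P(B)
= 4/5 × 7/12
= 7/15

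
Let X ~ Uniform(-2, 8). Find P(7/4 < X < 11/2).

P(7/4 < X < 11/2) = ∫_{7/4}^{11/2} f(x) dx
where f(x) = \frac{1}{10}
= \frac{3}{8}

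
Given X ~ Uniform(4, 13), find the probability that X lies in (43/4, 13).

P(43/4 < X < 13) = ∫_{43/4}^{13} f(x) dx
where f(x) = \frac{1}{9}
= \frac{1}{4}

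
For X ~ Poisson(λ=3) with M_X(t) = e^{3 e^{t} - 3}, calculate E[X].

To find E[X], compute M^(1)(0):
M^(1)(t) = 3 e^{t} e^{3 e^{t} - 3}
M^(1)(0) = 3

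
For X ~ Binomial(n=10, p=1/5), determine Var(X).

For X ~ Binomial(n=10, p=1/5):
Var(X) = \frac{8}{5}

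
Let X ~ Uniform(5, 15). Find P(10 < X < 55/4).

P(10 < X < 55/4) = ∫_{10}^{55/4} f(x) dx
where f(x) = \frac{1}{10}
= \frac{3}{8}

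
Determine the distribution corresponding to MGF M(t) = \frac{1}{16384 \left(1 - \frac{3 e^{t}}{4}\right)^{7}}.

The MGF M(t) = \frac{1}{16384 \left(1 - \frac{3 e^{t}}{4}\right)^{7}} is the standard form for the NegativeBinomial distribution.
Comparing with the known MGF formula identifies: NegBin(r=7, p=1/4), X = failures before r-th success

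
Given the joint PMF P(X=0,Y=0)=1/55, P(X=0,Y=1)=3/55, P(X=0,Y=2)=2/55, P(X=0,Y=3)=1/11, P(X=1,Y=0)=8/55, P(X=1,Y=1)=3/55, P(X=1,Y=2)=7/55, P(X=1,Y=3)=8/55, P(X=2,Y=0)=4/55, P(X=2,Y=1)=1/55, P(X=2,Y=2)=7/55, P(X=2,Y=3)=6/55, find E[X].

First find marginal of X:
P(X=0) = 1/5
P(X=1) = 26/55
P(X=2) = 18/55
E[X] = 0 × 1/5 + 1 × 26/55 + 2 × 18/55 = 62/55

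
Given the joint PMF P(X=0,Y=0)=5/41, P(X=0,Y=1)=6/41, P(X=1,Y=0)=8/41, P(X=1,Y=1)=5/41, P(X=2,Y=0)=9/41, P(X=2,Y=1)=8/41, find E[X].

First find marginal of X:
P(X=0) = 11/41
P(X=1) = 13/41
P(X=2) = 17/41
E[X] = 0 × 11/41 + 1 × 13/41 + 2 × 17/41 = 47/41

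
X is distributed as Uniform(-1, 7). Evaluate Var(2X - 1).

For X ~ Uniform(-1, 7):
Var(X) = \frac{16}{3}
Var(2X - 1) = (2)² × Var(X) = 4 × \frac{16}{3} = \frac{64}{3}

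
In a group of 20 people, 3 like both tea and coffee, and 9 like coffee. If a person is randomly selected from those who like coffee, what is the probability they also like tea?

P(A ∩ B) = 3/20
P(B) = 9/20
P(A|B) = P(A ∩ B) / P(B) = (3/20) / (9/20) = 1/3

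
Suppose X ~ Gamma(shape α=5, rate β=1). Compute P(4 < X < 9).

P(4 < X < 9) = ∫_{4}^{9} f(x) dx
where f(x) = \frac{x^{4} e^{- x}}{24}
= \frac{-10689 + 824 e^{5}}{24 e^{9}}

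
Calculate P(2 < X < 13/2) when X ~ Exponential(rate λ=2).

P(2 < X < 13/2) = ∫_{2}^{13/2} f(x) dx
where f(x) = 2 e^{- 2 x}
= - \frac{1 - e^{9}}{e^{13}}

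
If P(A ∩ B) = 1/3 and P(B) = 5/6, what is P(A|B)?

P(A|B) = P(A ∩ B) / P(B)
= (1/3) / (5/6)
= 2/5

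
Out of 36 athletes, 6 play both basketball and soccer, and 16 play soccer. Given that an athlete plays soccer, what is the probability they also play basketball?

P(A ∩ B) = 6/36 = 1/6
P(B) = 16/36 = 4/9
P(A|B) = P(A ∩ B) / P(B) = (1/6) / (4/9) = 3/8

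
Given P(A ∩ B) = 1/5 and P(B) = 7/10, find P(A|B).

P(A|B) = P(A ∩ B) / P(B)
= (1/5) / (7/10)
= 2/7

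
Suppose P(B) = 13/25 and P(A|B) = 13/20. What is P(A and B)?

By definition, P(A|B) = P(A ∩ B) / P(B)
So P(A ∩ B) = P(A|B) × P(B)
= 13/20 × 13/25
= 169/500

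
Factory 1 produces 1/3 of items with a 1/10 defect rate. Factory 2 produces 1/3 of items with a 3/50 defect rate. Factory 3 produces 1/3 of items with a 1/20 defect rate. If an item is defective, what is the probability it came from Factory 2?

Using Bayes' theorem:
P(F1) = 1/3, P(D|F1) = 1/10
P(F2) = 1/3, P(D|F2) = 3/50
P(F3) = 1/3, P(D|F3) = 1/20
P(D) = P(D|F1)P(F1) + P(D|F2)P(F2) + P(D|F3)P(F3)
     = \frac{7}{100}
P(F2|D) = P(D|F2)P(F2) / P(D)
= \frac{2}{7}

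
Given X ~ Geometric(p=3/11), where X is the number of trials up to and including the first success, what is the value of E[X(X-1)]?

E[X(X-1)] = E[X² - X] = E[X²] - E[X]
E[X] = \frac{11}{3}
E[X²] = Var(X) + (E[X])² = \frac{88}{9} + (\frac{11}{3})² = \frac{209}{9}
E[X(X-1)] = \frac{209}{9} - \frac{11}{3} = \frac{176}{9}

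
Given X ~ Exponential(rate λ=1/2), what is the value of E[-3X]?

For X ~ Exponential(rate λ=1/2):
E[X] = 2
E[-3X] = -3 × E[X] + 0 = -6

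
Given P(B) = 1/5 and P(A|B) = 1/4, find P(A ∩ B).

By definition, P(A|B) = P(A ∩ B) / P(B)
So P(A ∩ B) = P(A|B) × P(B)
= 1/4 × 1/5
= 1/20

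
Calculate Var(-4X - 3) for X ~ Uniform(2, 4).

For X ~ Uniform(2, 4):
Var(X) = \frac{1}{3}
Var(-4X - 3) = (-4)² × Var(X) = 16 × \frac{1}{3} = \frac{16}{3}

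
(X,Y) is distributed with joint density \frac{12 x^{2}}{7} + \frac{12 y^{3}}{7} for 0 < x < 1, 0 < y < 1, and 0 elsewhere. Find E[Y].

E[Y] = ∫_0^1 ∫_0^1 y × f(x,y) dx dy
= \frac{22}{35}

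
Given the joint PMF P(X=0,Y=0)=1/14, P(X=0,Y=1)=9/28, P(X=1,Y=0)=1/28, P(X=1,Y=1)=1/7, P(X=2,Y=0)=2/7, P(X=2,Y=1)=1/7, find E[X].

First find marginal of X:
P(X=0) = 11/28
P(X=1) = 5/28
P(X=2) = 3/7
E[X] = 0 × 11/28 + 1 × 5/28 + 2 × 3/7 = 29/28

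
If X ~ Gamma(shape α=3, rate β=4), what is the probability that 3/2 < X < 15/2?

P(3/2 < X < 15/2) = ∫_{3/2}^{15/2} f(x) dx
where f(x) = 32 x^{2} e^{- 4 x}
= \frac{-481 + 25 e^{24}}{e^{30}}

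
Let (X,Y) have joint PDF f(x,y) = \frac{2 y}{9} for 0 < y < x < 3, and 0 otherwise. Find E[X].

f_X(x) = ∫_0^x \frac{2 y}{9} dy = \frac{x^{2}}{9}
E[X] = ∫_0^3 x × (\frac{x^{2}}{9}) dx = \frac{9}{4}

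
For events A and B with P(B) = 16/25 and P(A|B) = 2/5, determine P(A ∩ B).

By definition, P(A|B) = P(A ∩ B) / P(B)
So P(A ∩ B) = P(A|B) × P(B)
= 2/5 × 16/25
= 32/125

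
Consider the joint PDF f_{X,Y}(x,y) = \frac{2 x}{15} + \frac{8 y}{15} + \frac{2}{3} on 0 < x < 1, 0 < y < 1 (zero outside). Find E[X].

E[X] = ∫_0^1 ∫_0^1 x × f(x,y) dy dx
= ∫_0^1 ∫_0^1 x × (\frac{2 x}{15} + \frac{8 y}{15} + \frac{2}{3}) dy dx
= \frac{23}{45}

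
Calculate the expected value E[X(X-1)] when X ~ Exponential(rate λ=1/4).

E[X(X-1)] = E[X² - X] = E[X²] - E[X]
E[X] = 4
E[X²] = Var(X) + (E[X])² = 16 + (4)² = 32
E[X(X-1)] = 32 - 4 = 28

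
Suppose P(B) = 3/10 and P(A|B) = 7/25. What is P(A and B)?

By definition, P(A|B) = P(A ∩ B) / P(B)
So P(A ∩ B) = P(A|B) × P(B)
= 7/25 × 3/10
= 21/250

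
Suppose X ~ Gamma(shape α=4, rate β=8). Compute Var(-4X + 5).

For X ~ Gamma(shape α=4, rate β=8):
Var(X) = \frac{1}{16}
Var(-4X + 5) = (-4)² × Var(X) = 16 × \frac{1}{16} = 1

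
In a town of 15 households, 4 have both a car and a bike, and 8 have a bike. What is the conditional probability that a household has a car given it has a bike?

P(A ∩ B) = 4/15
P(B) = 8/15
P(A|B) = P(A ∩ B) / P(B) = (4/15) / (8/15) = 1/2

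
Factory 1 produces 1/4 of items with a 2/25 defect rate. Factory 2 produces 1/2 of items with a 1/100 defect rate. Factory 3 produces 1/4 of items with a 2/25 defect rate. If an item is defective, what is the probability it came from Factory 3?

Using Bayes' theorem:
P(F1) = 1/4, P(D|F1) = 2/25
P(F2) = 1/2, P(D|F2) = 1/100
P(F3) = 1/4, P(D|F3) = 2/25
P(D) = P(D|F1)P(F1) + P(D|F2)P(F2) + P(D|F3)P(F3)
     = \frac{9}{200}
P(F3|D) = P(D|F3)P(F3) / P(D)
= \frac{4}{9}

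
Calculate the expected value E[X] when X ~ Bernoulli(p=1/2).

For X ~ Bernoulli(p=1/2), the expected value is:
E[X] = \frac{1}{2}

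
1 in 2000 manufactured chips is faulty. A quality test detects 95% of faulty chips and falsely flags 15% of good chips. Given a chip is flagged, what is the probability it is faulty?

Let D = the rare event, + = positive/flagged.
P(D) = 1/2000
P(+|D) = 95/100 = 19/20
P(+|D') = 15/100 = 3/20
P(+) = P(+|D)P(D) + P(+|D')P(D')
     = \frac{19}{20} × \frac{1}{2000} + \frac{3}{20} × \frac{1999}{2000}
     = \frac{94}{625}
P(D|+) = P(+|D)P(D)/P(+) = \frac{19}{6016}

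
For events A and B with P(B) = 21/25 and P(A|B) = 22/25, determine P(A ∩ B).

By definition, P(A|B) = P(A ∩ B) / P(B)
So P(A ∩ B) = P(A|B) × P(B)
= 22/25 × 21/25
= 462/625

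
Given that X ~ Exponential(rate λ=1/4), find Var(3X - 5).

For X ~ Exponential(rate λ=1/4):
Var(X) = 16
Var(3X - 5) = (3)² × Var(X) = 9 × 16 = 144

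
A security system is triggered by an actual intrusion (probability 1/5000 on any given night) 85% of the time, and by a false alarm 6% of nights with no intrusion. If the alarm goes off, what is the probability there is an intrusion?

Let D = the rare event, + = positive/flagged.
P(D) = 1/5000
P(+|D) = 85/100 = 17/20
P(+|D') = 6/100 = 3/50
P(+) = P(+|D)P(D) + P(+|D')P(D')
     = \frac{17}{20} × \frac{1}{5000} + \frac{3}{50} × \frac{4999}{5000}
     = \frac{30079}{500000}
P(D|+) = P(+|D)P(D)/P(+) = \frac{85}{30079}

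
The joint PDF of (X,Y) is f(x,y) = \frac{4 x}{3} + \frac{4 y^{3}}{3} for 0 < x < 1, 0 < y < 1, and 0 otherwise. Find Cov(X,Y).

E[XY] = ∫∫ xy × f(x,y) dx dy = \frac{16}{45}
E[X] = \frac{11}{18}
E[Y] = \frac{3}{5}
Cov(X,Y) = E[XY] - E[X]E[Y] = - \frac{1}{90}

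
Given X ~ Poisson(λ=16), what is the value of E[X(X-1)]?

E[X(X-1)] = E[X² - X] = E[X²] - E[X]
E[X] = 16
E[X²] = Var(X) + (E[X])² = 16 + (16)² = 272
E[X(X-1)] = 272 - 16 = 256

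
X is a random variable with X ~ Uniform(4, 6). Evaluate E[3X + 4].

For X ~ Uniform(4, 6):
E[X] = 5
E[3X + 4] = 3 × E[X] + 4 = 19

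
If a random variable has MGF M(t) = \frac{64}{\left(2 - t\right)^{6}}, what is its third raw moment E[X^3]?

To find E[X^3], compute M^(3)(0):
M^(1)(t) = \frac{384}{\left(2 - t\right)^{7}}
M^(2)(t) = \frac{2688}{\left(2 - t\right)^{8}}
M^(3)(t) = \frac{21504}{\left(2 - t\right)^{9}}
M^(3)(0) = 42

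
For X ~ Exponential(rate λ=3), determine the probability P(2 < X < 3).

P(2 < X < 3) = ∫_{2}^{3} f(x) dx
where f(x) = 3 e^{- 3 x}
= - \frac{1 - e^{3}}{e^{9}}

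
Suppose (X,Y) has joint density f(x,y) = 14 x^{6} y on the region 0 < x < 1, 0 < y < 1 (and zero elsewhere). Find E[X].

E[X] = ∫_0^1 ∫_0^1 x × f(x,y) dy dx
= ∫_0^1 ∫_0^1 x × (14 x^{6} y) dy dx
= \frac{7}{8}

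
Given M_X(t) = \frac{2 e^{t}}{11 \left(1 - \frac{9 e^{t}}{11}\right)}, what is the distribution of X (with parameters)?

The MGF M(t) = \frac{2 e^{t}}{11 \left(1 - \frac{9 e^{t}}{11}\right)} is the standard form for the Geometric distribution.
Comparing with the known MGF formula identifies: Geometric(p=2/11), X = trial number of first success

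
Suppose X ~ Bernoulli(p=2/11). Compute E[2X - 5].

For X ~ Bernoulli(p=2/11):
E[X] = \frac{2}{11}
E[2X - 5] = 2 × E[X] - 5 = - \frac{51}{11}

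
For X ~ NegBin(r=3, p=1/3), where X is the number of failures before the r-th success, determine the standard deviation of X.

For X ~ NegBin(r=3, p=1/3), where X is the number of failures before the r-th success:
Var(X) = 18
SD(X) = √(Var(X)) = √(18) = 3 \sqrt{2}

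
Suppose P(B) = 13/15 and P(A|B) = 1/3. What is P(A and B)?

By definition, P(A|B) = P(A ∩ B) / P(B)
So P(A ∩ B) = P(A|B) × P(B)
= 1/3 × 13/15
= 13/45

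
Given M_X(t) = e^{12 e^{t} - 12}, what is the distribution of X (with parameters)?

The MGF M(t) = e^{12 e^{t} - 12} is the standard form for the Poisson distribution.
Comparing with the known MGF formula identifies: Poisson(λ=12)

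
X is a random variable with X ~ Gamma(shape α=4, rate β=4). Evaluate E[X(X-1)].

E[X(X-1)] = E[X² - X] = E[X²] - E[X]
E[X] = 1
E[X²] = Var(X) + (E[X])² = \frac{1}{4} + (1)² = \frac{5}{4}
E[X(X-1)] = \frac{5}{4} - 1 = \frac{1}{4}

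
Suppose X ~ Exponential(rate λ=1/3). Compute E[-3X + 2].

For X ~ Exponential(rate λ=1/3):
E[X] = 3
E[-3X + 2] = -3 × E[X] + 2 = -7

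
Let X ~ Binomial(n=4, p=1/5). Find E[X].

For X ~ Binomial(n=4, p=1/5), the expected value is:
E[X] = \frac{4}{5}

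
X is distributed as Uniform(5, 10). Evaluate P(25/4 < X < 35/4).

P(25/4 < X < 35/4) = ∫_{25/4}^{35/4} f(x) dx
where f(x) = \frac{1}{5}
= \frac{1}{2}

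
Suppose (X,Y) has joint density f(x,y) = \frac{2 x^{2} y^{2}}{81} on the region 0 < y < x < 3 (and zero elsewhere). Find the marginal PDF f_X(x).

f_X(x) = ∫_0^x \frac{2 x^{2} y^{2}}{81} dy = \frac{2 x^{5}}{243}
for 0 < x < 3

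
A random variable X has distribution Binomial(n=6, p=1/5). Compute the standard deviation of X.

For X ~ Binomial(n=6, p=1/5):
Var(X) = \frac{24}{25}
SD(X) = √(Var(X)) = √(\frac{24}{25}) = \frac{2 \sqrt{6}}{5}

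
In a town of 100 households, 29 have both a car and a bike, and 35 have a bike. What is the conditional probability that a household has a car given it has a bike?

P(A ∩ B) = 29/100
P(B) = 35/100 = 7/20
P(A|B) = P(A ∩ B) / P(B) = (29/100) / (7/20) = 29/35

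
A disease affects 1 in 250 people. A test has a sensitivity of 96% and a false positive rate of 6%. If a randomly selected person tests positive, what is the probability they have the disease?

Let D = the rare event, + = positive/flagged.
P(D) = 1/250
P(+|D) = 96/100 = 24/25
P(+|D') = 6/100 = 3/50
P(+) = P(+|D)P(D) + P(+|D')P(D')
     = \frac{24}{25} × \frac{1}{250} + \frac{3}{50} × \frac{249}{250}
     = \frac{159}{2500}
P(D|+) = P(+|D)P(D)/P(+) = \frac{16}{265}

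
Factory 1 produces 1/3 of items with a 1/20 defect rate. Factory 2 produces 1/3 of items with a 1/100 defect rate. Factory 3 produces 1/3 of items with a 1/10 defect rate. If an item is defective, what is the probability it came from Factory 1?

Using Bayes' theorem:
P(F1) = 1/3, P(D|F1) = 1/20
P(F2) = 1/3, P(D|F2) = 1/100
P(F3) = 1/3, P(D|F3) = 1/10
P(D) = P(D|F1)P(F1) + P(D|F2)P(F2) + P(D|F3)P(F3)
     = \frac{4}{75}
P(F1|D) = P(D|F1)P(F1) / P(D)
= \frac{5}{16}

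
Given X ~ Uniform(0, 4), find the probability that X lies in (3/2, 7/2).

P(3/2 < X < 7/2) = ∫_{3/2}^{7/2} f(x) dx
where f(x) = \frac{1}{4}
= \frac{1}{2}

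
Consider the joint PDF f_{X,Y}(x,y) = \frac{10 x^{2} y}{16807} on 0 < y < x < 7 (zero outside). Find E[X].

f_X(x) = ∫_0^x \frac{10 x^{2} y}{16807} dy = \frac{5 x^{4}}{16807}
E[X] = ∫_0^7 x × (\frac{5 x^{4}}{16807}) dx = \frac{35}{6}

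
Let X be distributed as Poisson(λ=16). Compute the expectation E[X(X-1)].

E[X(X-1)] = E[X² - X] = E[X²] - E[X]
E[X] = 16
E[X²] = Var(X) + (E[X])² = 16 + (16)² = 272
E[X(X-1)] = 272 - 16 = 256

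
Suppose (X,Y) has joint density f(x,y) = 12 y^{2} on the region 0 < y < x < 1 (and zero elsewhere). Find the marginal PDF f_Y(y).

f_Y(y) = ∫_y^1 12 y^{2} dx = 12 y^{2} \left(1 - y\right)
for 0 < y < 1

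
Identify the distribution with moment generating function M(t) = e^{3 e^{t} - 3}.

The MGF M(t) = e^{3 e^{t} - 3} is the standard form for the Poisson distribution.
Comparing with the known MGF formula identifies: Poisson(λ=3)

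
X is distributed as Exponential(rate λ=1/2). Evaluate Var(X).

For X ~ Exponential(rate λ=1/2):
Var(X) = 4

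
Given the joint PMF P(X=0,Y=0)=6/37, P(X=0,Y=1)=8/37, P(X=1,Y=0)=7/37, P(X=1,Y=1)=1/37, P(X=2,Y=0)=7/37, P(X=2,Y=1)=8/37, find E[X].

First find marginal of X:
P(X=0) = 14/37
P(X=1) = 8/37
P(X=2) = 15/37
E[X] = 0 × 14/37 + 1 × 8/37 + 2 × 15/37 = 38/37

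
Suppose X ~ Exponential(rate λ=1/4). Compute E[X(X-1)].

E[X(X-1)] = E[X² - X] = E[X²] - E[X]
E[X] = 4
E[X²] = Var(X) + (E[X])² = 16 + (4)² = 32
E[X(X-1)] = 32 - 4 = 28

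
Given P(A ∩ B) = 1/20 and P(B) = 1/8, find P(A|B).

P(A|B) = P(A ∩ B) / P(B)
= (1/20) / (1/8)
= 2/5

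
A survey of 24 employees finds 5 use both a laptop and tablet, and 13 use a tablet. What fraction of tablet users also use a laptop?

P(A ∩ B) = 5/24
P(B) = 13/24
P(A|B) = P(A ∩ B) / P(B) = (5/24) / (13/24) = 5/13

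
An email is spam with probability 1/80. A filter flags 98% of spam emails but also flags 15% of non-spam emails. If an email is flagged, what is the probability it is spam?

Let D = the rare event, + = positive/flagged.
P(D) = 1/80
P(+|D) = 98/100 = 49/50
P(+|D') = 15/100 = 3/20
P(+) = P(+|D)P(D) + P(+|D')P(D')
     = \frac{49}{50} × \frac{1}{80} + \frac{3}{20} × \frac{79}{80}
     = \frac{1283}{8000}
P(D|+) = P(+|D)P(D)/P(+) = \frac{98}{1283}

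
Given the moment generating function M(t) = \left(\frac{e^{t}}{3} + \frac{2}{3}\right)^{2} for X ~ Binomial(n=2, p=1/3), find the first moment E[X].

To find E[X], compute M^(1)(0):
M^(1)(t) = \frac{2 \left(\frac{e^{t}}{3} + \frac{2}{3}\right) e^{t}}{3}
M^(1)(0) = \frac{2}{3}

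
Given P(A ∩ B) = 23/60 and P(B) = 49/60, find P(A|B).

P(A|B) = P(A ∩ B) / P(B)
= (23/60) / (49/60)
= 23/49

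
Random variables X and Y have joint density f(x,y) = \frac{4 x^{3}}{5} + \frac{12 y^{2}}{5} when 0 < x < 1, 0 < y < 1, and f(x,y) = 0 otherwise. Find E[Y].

E[Y] = ∫_0^1 ∫_0^1 y × f(x,y) dx dy
= \frac{7}{10}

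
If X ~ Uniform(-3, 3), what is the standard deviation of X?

For X ~ Uniform(-3, 3):
Var(X) = 3
SD(X) = √(Var(X)) = √(3) = \sqrt{3}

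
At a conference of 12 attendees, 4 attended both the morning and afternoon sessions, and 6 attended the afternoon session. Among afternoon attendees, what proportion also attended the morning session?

P(A ∩ B) = 4/12 = 1/3
P(B) = 6/12 = 1/2
P(A|B) = P(A ∩ B) / P(B) = (1/3) / (1/2) = 2/3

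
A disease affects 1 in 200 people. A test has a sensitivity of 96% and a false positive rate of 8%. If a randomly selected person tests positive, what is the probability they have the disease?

Let D = the rare event, + = positive/flagged.
P(D) = 1/200
P(+|D) = 96/100 = 24/25
P(+|D') = 8/100 = 2/25
P(+) = P(+|D)P(D) + P(+|D')P(D')
     = \frac{24}{25} × \frac{1}{200} + \frac{2}{25} × \frac{199}{200}
     = \frac{211}{2500}
P(D|+) = P(+|D)P(D)/P(+) = \frac{12}{211}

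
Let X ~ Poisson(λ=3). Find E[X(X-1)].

E[X(X-1)] = E[X² - X] = E[X²] - E[X]
E[X] = 3
E[X²] = Var(X) + (E[X])² = 3 + (3)² = 12
E[X(X-1)] = 12 - 3 = 9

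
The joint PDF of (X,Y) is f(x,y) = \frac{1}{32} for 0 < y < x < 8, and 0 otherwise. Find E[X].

f_X(x) = ∫_0^x \frac{1}{32} dy = \frac{x}{32}
E[X] = ∫_0^8 x × (\frac{x}{32}) dx = \frac{16}{3}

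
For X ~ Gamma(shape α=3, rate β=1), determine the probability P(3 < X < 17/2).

P(3 < X < 17/2) = ∫_{3}^{17/2} f(x) dx
where f(x) = \frac{x^{2} e^{- x}}{2}
= - \frac{365}{8 e^{\frac{17}{2}}} + \frac{17}{2 e^{3}}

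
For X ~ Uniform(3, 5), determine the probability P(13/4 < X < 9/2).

P(13/4 < X < 9/2) = ∫_{13/4}^{9/2} f(x) dx
where f(x) = \frac{1}{2}
= \frac{5}{8}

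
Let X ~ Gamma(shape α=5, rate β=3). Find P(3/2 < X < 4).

P(3/2 < X < 4) = ∫_{3/2}^{4} f(x) dx
where f(x) = \frac{81 x^{4} e^{- 3 x}}{8}
= - \frac{1237}{e^{12}} + \frac{6131}{128 e^{\frac{9}{2}}}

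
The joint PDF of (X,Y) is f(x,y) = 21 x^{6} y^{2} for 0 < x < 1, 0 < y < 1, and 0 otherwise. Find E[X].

E[X] = ∫_0^1 ∫_0^1 x × f(x,y) dy dx
= ∫_0^1 ∫_0^1 x × (21 x^{6} y^{2}) dy dx
= \frac{7}{8}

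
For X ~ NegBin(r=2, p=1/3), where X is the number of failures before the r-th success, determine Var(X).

For X ~ NegBin(r=2, p=1/3), where X is the number of failures before the r-th success:
Var(X) = 12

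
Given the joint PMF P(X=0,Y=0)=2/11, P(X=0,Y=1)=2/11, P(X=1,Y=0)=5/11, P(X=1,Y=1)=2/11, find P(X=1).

P(X=1) = P(X=1,Y=0) + P(X=1,Y=1)
= 5/11 + 2/11
= 7/11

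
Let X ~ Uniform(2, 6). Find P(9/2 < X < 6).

P(9/2 < X < 6) = ∫_{9/2}^{6} f(x) dx
where f(x) = \frac{1}{4}
= \frac{3}{8}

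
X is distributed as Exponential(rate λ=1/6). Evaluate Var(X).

For X ~ Exponential(rate λ=1/6):
Var(X) = 36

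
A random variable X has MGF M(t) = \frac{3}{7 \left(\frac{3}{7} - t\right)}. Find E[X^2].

To find E[X^2], compute M^(2)(0):
M^(1)(t) = \frac{3}{7 \left(\frac{3}{7} - t\right)^{2}}
M^(2)(t) = \frac{6}{7 \left(\frac{3}{7} - t\right)^{3}}
M^(2)(0) = \frac{98}{9}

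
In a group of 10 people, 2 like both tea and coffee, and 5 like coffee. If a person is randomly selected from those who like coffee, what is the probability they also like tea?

P(A ∩ B) = 2/10 = 1/5
P(B) = 5/10 = 1/2
P(A|B) = P(A ∩ B) / P(B) = (1/5) / (1/2) = 2/5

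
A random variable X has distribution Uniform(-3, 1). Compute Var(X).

For X ~ Uniform(-3, 1):
Var(X) = \frac{4}{3}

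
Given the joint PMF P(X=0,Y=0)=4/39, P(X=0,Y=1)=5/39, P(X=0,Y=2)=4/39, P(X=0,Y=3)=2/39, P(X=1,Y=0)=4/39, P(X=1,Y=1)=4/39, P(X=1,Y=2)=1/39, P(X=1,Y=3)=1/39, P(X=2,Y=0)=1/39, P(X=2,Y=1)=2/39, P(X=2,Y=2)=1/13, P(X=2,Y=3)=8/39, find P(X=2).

P(X=2) = P(X=2,Y=0) + P(X=2,Y=1) + P(X=2,Y=2) + P(X=2,Y=3)
= 1/39 + 2/39 + 1/13 + 8/39
= 14/39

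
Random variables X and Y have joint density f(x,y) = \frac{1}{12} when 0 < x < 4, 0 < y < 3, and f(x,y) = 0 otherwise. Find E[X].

f_X(x) = ∫_0^3 \frac{1}{12} dy = \frac{1}{4}
E[X] = ∫_0^4 x × (\frac{1}{4}) dx = 2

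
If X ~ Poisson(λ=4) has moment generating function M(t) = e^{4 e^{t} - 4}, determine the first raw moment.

To find E[X], compute M^(1)(0):
M^(1)(t) = 4 e^{t} e^{4 e^{t} - 4}
M^(1)(0) = 4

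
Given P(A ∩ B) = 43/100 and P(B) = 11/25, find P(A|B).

P(A|B) = P(A ∩ B) / P(B)
= (43/100) / (11/25)
= 43/44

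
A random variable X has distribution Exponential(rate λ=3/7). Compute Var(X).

For X ~ Exponential(rate λ=3/7):
Var(X) = \frac{49}{9}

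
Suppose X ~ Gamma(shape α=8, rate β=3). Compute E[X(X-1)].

E[X(X-1)] = E[X² - X] = E[X²] - E[X]
E[X] = \frac{8}{3}
E[X²] = Var(X) + (E[X])² = \frac{8}{9} + (\frac{8}{3})² = 8
E[X(X-1)] = 8 - \frac{8}{3} = \frac{16}{3}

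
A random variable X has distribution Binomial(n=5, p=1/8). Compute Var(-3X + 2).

For X ~ Binomial(n=5, p=1/8):
Var(X) = \frac{35}{64}
Var(-3X + 2) = (-3)² × Var(X) = 9 × \frac{35}{64} = \frac{315}{64}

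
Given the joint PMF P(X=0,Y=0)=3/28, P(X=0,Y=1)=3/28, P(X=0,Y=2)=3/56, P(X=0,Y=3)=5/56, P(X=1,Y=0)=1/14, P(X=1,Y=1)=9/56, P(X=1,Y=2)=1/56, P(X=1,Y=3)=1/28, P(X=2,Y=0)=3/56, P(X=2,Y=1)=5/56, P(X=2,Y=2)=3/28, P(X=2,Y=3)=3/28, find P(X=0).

P(X=0) = P(X=0,Y=0) + P(X=0,Y=1) + P(X=0,Y=2) + P(X=0,Y=3)
= 3/28 + 3/28 + 3/56 + 5/56
= 5/14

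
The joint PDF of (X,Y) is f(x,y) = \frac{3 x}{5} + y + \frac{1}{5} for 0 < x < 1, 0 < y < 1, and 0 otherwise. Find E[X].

E[X] = ∫_0^1 ∫_0^1 x × f(x,y) dy dx
= ∫_0^1 ∫_0^1 x × (\frac{3 x}{5} + y + \frac{1}{5}) dy dx
= \frac{11}{20}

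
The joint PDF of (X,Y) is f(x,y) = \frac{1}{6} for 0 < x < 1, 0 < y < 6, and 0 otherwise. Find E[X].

f_X(x) = ∫_0^6 \frac{1}{6} dy = 1
E[X] = ∫_0^1 x × (1) dx = \frac{1}{2}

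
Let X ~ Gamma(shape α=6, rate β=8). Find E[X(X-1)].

E[X(X-1)] = E[X² - X] = E[X²] - E[X]
E[X] = \frac{3}{4}
E[X²] = Var(X) + (E[X])² = \frac{3}{32} + (\frac{3}{4})² = \frac{21}{32}
E[X(X-1)] = \frac{21}{32} - \frac{3}{4} = - \frac{3}{32}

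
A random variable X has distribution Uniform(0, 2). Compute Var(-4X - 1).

For X ~ Uniform(0, 2):
Var(X) = \frac{1}{3}
Var(-4X - 1) = (-4)² × Var(X) = 16 × \frac{1}{3} = \frac{16}{3}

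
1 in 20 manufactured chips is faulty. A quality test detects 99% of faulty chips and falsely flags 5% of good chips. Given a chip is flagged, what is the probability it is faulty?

Let D = the rare event, + = positive/flagged.
P(D) = 1/20
P(+|D) = 99/100
P(+|D') = 5/100 = 1/20
P(+) = P(+|D)P(D) + P(+|D')P(D')
     = \frac{99}{100} × \frac{1}{20} + \frac{1}{20} × \frac{19}{20}
     = \frac{97}{1000}
P(D|+) = P(+|D)P(D)/P(+) = \frac{99}{194}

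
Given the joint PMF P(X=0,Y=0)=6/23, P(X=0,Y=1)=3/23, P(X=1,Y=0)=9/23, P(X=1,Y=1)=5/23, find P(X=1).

P(X=1) = P(X=1,Y=0) + P(X=1,Y=1)
= 9/23 + 5/23
= 14/23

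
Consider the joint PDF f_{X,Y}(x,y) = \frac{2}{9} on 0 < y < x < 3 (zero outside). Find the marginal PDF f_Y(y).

f_Y(y) = ∫_y^3 \frac{2}{9} dx = \frac{2}{3} - \frac{2 y}{9}
for 0 < y < 3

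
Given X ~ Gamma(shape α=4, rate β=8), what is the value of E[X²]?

Using the identity E[X²] = Var(X) + (E[X])²:
E[X] = \frac{1}{2}
Var(X) = \frac{1}{16}
E[X²] = \frac{1}{16} + (\frac{1}{2})²
= \frac{5}{16}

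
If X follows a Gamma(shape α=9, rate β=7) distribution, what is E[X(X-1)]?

E[X(X-1)] = E[X² - X] = E[X²] - E[X]
E[X] = \frac{9}{7}
E[X²] = Var(X) + (E[X])² = \frac{9}{49} + (\frac{9}{7})² = \frac{90}{49}
E[X(X-1)] = \frac{90}{49} - \frac{9}{7} = \frac{27}{49}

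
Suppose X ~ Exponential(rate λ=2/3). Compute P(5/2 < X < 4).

P(5/2 < X < 4) = ∫_{5/2}^{4} f(x) dx
where f(x) = \frac{2 e^{- \frac{2 x}{3}}}{3}
= - \frac{1 - e}{e^{\frac{8}{3}}}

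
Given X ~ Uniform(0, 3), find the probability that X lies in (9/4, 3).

P(9/4 < X < 3) = ∫_{9/4}^{3} f(x) dx
where f(x) = \frac{1}{3}
= \frac{1}{4}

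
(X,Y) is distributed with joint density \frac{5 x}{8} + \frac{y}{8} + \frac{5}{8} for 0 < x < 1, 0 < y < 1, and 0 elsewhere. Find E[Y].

E[Y] = ∫_0^1 ∫_0^1 y × f(x,y) dx dy
= \frac{49}{96}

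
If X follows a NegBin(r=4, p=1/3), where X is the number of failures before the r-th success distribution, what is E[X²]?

Using the identity E[X²] = Var(X) + (E[X])²:
E[X] = 8
Var(X) = 24
E[X²] = 24 + (8)²
= 88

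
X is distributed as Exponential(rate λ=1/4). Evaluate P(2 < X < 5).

P(2 < X < 5) = ∫_{2}^{5} f(x) dx
where f(x) = \frac{e^{- \frac{x}{4}}}{4}
= - \frac{1}{e^{\frac{5}{4}}} + e^{- \frac{1}{2}}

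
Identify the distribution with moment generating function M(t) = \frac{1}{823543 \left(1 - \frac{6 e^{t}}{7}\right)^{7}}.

The MGF M(t) = \frac{1}{823543 \left(1 - \frac{6 e^{t}}{7}\right)^{7}} is the standard form for the NegativeBinomial distribution.
Comparing with the known MGF formula identifies: NegBin(r=7, p=1/7), X = failures before r-th success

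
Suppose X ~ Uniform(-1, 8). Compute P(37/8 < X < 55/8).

P(37/8 < X < 55/8) = ∫_{37/8}^{55/8} f(x) dx
where f(x) = \frac{1}{9}
= \frac{1}{4}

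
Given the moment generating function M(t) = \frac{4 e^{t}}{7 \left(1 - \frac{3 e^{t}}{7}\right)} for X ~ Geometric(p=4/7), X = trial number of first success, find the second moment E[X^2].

To find E[X^2], compute M^(2)(0):
M^(1)(t) = \frac{4 e^{t}}{7 \left(1 - \frac{3 e^{t}}{7}\right)} + \frac{12 e^{2 t}}{49 \left(1 - \frac{3 e^{t}}{7}\right)^{2}}
M^(2)(t) = \frac{4 e^{t}}{7 \left(1 - \frac{3 e^{t}}{7}\right)} + \frac{36 e^{2 t}}{49 \left(1 - \frac{3 e^{t}}{7}\right)^{2}} + \frac{72 e^{3 t}}{343 \left(1 - \frac{3 e^{t}}{7}\right)^{3}}
M^(2)(0) = \frac{35}{8}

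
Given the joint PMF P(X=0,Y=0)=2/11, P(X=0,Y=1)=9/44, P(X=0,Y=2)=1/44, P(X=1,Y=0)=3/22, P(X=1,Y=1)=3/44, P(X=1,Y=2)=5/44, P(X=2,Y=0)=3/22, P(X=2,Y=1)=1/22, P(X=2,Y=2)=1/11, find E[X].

First find marginal of X:
P(X=0) = 9/22
P(X=1) = 7/22
P(X=2) = 3/11
E[X] = 0 × 9/22 + 1 × 7/22 + 2 × 3/11 = 19/22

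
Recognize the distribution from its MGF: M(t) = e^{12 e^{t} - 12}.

The MGF M(t) = e^{12 e^{t} - 12} is the standard form for the Poisson distribution.
Comparing with the known MGF formula identifies: Poisson(λ=12)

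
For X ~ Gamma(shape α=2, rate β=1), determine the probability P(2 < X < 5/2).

P(2 < X < 5/2) = ∫_{2}^{5/2} f(x) dx
where f(x) = x e^{- x}
= - \frac{7}{2 e^{\frac{5}{2}}} + \frac{3}{e^{2}}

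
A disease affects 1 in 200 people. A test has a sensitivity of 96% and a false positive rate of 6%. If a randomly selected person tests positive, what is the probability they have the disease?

Let D = the rare event, + = positive/flagged.
P(D) = 1/200
P(+|D) = 96/100 = 24/25
P(+|D') = 6/100 = 3/50
P(+) = P(+|D)P(D) + P(+|D')P(D')
     = \frac{24}{25} × \frac{1}{200} + \frac{3}{50} × \frac{199}{200}
     = \frac{129}{2000}
P(D|+) = P(+|D)P(D)/P(+) = \frac{16}{215}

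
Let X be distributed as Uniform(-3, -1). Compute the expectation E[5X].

For X ~ Uniform(-3, -1):
E[X] = -2
E[5X] = 5 × E[X] + 0 = -10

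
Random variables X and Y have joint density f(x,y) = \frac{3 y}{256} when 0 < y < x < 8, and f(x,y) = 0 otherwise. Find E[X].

f_X(x) = ∫_0^x \frac{3 y}{256} dy = \frac{3 x^{2}}{512}
E[X] = ∫_0^8 x × (\frac{3 x^{2}}{512}) dx = 6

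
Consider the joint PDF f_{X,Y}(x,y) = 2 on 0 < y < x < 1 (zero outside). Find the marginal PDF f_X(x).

f_X(x) = ∫_0^x 2 dy = 2 x
for 0 < x < 1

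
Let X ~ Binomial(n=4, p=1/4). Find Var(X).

For X ~ Binomial(n=4, p=1/4):
Var(X) = \frac{3}{4}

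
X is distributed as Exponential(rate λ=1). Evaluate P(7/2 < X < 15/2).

P(7/2 < X < 15/2) = ∫_{7/2}^{15/2} f(x) dx
where f(x) = e^{- x}
= - \frac{1 - e^{4}}{e^{\frac{15}{2}}}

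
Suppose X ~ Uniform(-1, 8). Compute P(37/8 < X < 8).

P(37/8 < X < 8) = ∫_{37/8}^{8} f(x) dx
where f(x) = \frac{1}{9}
= \frac{3}{8}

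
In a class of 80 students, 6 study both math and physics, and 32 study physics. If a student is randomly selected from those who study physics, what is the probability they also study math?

P(A ∩ B) = 6/80 = 3/40
P(B) = 32/80 = 2/5
P(A|B) = P(A ∩ B) / P(B) = (3/40) / (2/5) = 3/16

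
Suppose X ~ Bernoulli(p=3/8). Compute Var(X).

For X ~ Bernoulli(p=3/8):
Var(X) = \frac{15}{64}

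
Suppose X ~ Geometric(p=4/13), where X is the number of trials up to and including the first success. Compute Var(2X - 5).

For X ~ Geometric(p=4/13), where X is the number of trials up to and including the first success:
Var(X) = \frac{117}{16}
Var(2X - 5) = (2)² × Var(X) = 4 × \frac{117}{16} = \frac{117}{4}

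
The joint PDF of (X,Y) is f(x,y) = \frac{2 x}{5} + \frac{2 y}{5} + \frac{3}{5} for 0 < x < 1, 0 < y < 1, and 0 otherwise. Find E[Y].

E[Y] = ∫_0^1 ∫_0^1 y × f(x,y) dx dy
= \frac{8}{15}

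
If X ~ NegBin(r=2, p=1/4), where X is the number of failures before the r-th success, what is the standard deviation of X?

For X ~ NegBin(r=2, p=1/4), where X is the number of failures before the r-th success:
Var(X) = 24
SD(X) = √(Var(X)) = √(24) = 2 \sqrt{6}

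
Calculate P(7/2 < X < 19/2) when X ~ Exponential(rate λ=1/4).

P(7/2 < X < 19/2) = ∫_{7/2}^{19/2} f(x) dx
where f(x) = \frac{e^{- \frac{x}{4}}}{4}
= - \frac{1 - e^{\frac{3}{2}}}{e^{\frac{19}{8}}}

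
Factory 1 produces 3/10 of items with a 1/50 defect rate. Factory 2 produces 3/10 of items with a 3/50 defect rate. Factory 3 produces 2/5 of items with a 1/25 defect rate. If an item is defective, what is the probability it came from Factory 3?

Using Bayes' theorem:
P(F1) = 3/10, P(D|F1) = 1/50
P(F2) = 3/10, P(D|F2) = 3/50
P(F3) = 2/5, P(D|F3) = 1/25
P(D) = P(D|F1)P(F1) + P(D|F2)P(F2) + P(D|F3)P(F3)
     = \frac{1}{25}
P(F3|D) = P(D|F3)P(F3) / P(D)
= \frac{2}{5}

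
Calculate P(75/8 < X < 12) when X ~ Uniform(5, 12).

P(75/8 < X < 12) = ∫_{75/8}^{12} f(x) dx
where f(x) = \frac{1}{7}
= \frac{3}{8}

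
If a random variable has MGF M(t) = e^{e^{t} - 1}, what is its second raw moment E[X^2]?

To find E[X^2], compute M^(2)(0):
M^(1)(t) = e^{t} e^{e^{t} - 1}
M^(2)(t) = e^{2 t} e^{e^{t} - 1} + e^{t} e^{e^{t} - 1}
M^(2)(0) = 2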